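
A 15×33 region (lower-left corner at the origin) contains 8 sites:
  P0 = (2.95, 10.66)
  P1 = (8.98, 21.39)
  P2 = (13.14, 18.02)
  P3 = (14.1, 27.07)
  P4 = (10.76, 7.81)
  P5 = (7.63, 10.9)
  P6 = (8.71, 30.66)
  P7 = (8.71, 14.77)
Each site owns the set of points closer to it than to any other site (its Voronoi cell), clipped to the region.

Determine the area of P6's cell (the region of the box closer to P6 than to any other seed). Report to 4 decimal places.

Area of P6's cell: 83.6907

1. box [0,15]×[0,33]: [(0, 0) (15, 0) (15, 33) (0, 33)]
2. ⊥bis P6·P0 via (5.83,20.66): [(0, 22.339) (15, 18.019) (15, 33) (0, 33)]  |A|=192.3144
3. ⊥bis P6·P1 via (8.845,26.025): [(0, 25.7674) (15, 26.2043) (15, 33) (0, 33)]  |A|=105.2126
4. ⊥bis P6·P2 via (10.925,24.34): [(0, 25.7674) (15, 26.2043) (15, 33) (0, 33)]  |A|=105.2126
5. ⊥bis P6·P3 via (11.405,28.865): [(0, 25.7674) (9.5266, 26.0449) (14.1591, 33) (0, 33)]  |A|=83.6907
6. ⊥bis P6·P4 via (9.735,19.235): [(0, 25.7674) (9.5266, 26.0449) (14.1591, 33) (0, 33)]  |A|=83.6907
7. ⊥bis P6·P5 via (8.17,20.78): [(0, 25.7674) (9.5266, 26.0449) (14.1591, 33) (0, 33)]  |A|=83.6907
8. ⊥bis P6·P7 via (8.71,22.715): [(0, 25.7674) (9.5266, 26.0449) (14.1591, 33) (0, 33)]  |A|=83.6907
9. canonical 4-gon: [(0, 25.7674) (9.5266, 26.0449) (14.1591, 33) (0, 33)]
10. shoelace: 83.6907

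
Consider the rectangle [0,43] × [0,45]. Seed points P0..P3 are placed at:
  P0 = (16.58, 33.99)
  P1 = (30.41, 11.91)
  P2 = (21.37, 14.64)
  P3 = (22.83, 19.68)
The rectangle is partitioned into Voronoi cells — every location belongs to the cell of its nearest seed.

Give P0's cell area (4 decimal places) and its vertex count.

Area of P0's cell: 742.2846 (5 vertices)

1. box [0,43]×[0,45]: [(0, 0) (43, 0) (43, 45) (0, 45)]
2. ⊥bis P0·P1 via (23.495,22.95): [(0, 8.2337) (43, 35.1671) (43, 45) (0, 45)]  |A|=1001.8822
3. ⊥bis P0·P2 via (18.975,24.315): [(0, 19.6178) (30.0521, 27.0571) (43, 35.1671) (43, 45) (0, 45)]  |A|=830.8239
4. ⊥bis P0·P3 via (19.705,26.835): [(0, 19.6178) (7.3417, 21.4352) (43, 37.0093) (43, 45) (0, 45)]  |A|=742.2846
5. canonical 5-gon: [(0, 19.6178) (7.3417, 21.4352) (43, 37.0093) (43, 45) (0, 45)]
6. shoelace: 742.2846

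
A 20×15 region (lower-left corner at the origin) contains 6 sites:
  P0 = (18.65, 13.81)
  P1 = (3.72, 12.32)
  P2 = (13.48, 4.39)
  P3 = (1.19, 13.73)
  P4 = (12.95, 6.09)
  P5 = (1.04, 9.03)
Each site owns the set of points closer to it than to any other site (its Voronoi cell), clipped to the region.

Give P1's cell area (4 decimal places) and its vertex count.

Area of P1's cell: 47.7281 (5 vertices)

1. box [0,20]×[0,15]: [(0, 0) (20, 0) (20, 15) (0, 15)]
2. ⊥bis P1·P0 via (11.185,13.065): [(0, 0) (12.4889, 0) (10.9919, 15) (0, 15)]  |A|=176.1057
3. ⊥bis P1·P2 via (8.6,8.355): [(0, 0) (1.8116, 0) (11.3209, 11.7037) (10.9919, 15) (0, 15)]  |A|=113.6235
4. ⊥bis P1·P3 via (2.455,13.025): [(0, 8.6199) (0, 0) (1.8116, 0) (11.3209, 11.7037) (10.9919, 15) (3.5557, 15)]  |A|=102.2807
5. ⊥bis P1·P4 via (8.335,9.205): [(0, 8.6199) (0, 0) (1.8116, 0) (3.6449, 2.2564) (11.1535, 13.3807) (10.9919, 15) (3.5557, 15)]  |A|=95.0539
6. ⊥bis P1·P5 via (2.38,10.675): [(1.5308, 11.3667) (6.8626, 7.0235) (11.1535, 13.3807) (10.9919, 15) (3.5557, 15)]  |A|=47.7281
7. canonical 5-gon: [(1.5308, 11.3667) (6.8626, 7.0235) (11.1535, 13.3807) (10.9919, 15) (3.5557, 15)]
8. shoelace: 47.7281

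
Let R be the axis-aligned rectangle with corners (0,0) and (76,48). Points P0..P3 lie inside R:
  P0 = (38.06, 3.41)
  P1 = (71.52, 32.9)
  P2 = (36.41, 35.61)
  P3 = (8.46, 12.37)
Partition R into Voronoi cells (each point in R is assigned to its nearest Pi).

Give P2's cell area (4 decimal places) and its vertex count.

Area of P2's cell: 1125.2740 (4 vertices)

1. box [0,76]×[0,48]: [(0, 0) (76, 0) (76, 48) (0, 48)]
2. ⊥bis P2·P0 via (37.235,19.51): [(0, 17.602) (76, 21.4964) (76, 48) (0, 48)]  |A|=2162.2608
3. ⊥bis P2·P1 via (53.965,34.255): [(0, 17.602) (52.8888, 20.3121) (55.0259, 48) (0, 48)]  |A|=1565.6322
4. ⊥bis P2·P3 via (22.435,23.99): [(26.6126, 18.9657) (52.8888, 20.3121) (55.0259, 48) (2.4711, 48)]  |A|=1125.274
5. canonical 4-gon: [(26.6126, 18.9657) (52.8888, 20.3121) (55.0259, 48) (2.4711, 48)]
6. shoelace: 1125.274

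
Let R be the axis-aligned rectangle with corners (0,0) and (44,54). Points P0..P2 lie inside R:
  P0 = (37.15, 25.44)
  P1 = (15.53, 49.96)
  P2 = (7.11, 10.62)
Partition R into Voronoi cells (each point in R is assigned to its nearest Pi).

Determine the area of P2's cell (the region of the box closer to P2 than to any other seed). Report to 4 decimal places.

Area of P2's cell: 724.4297

1. box [0,44]×[0,54]: [(0, 0) (44, 0) (44, 54) (0, 54)]
2. ⊥bis P2·P0 via (22.13,18.03): [(0, 0) (31.025, 0) (4.3845, 54) (0, 54)]  |A|=956.0549
3. ⊥bis P2·P1 via (11.32,30.29): [(0, 32.7128) (0, 0) (31.025, 0) (16.6438, 29.1505)]  |A|=724.4297
4. canonical 4-gon: [(0, 32.7128) (0, 0) (31.025, 0) (16.6438, 29.1505)]
5. shoelace: 724.4297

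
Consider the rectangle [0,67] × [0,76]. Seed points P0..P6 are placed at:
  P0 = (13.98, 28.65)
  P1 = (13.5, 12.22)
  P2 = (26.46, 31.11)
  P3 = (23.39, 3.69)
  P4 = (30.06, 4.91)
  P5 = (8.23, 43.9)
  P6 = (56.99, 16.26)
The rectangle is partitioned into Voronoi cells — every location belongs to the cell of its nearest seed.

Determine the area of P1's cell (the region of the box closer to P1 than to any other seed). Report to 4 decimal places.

Area of P1's cell: 405.6339

1. box [0,67]×[0,76]: [(0, 0) (67, 0) (67, 76) (0, 76)]
2. ⊥bis P1·P0 via (13.74,20.435): [(0, 20.8364) (0, 0) (67, 0) (67, 18.879)]  |A|=1330.4669
3. ⊥bis P1·P2 via (19.98,21.665): [(22.1301, 20.1899) (0, 20.8364) (0, 0) (51.5581, 0)]  |A|=751.0314
4. ⊥bis P1·P3 via (18.445,7.955): [(26.4445, 17.2299) (22.1301, 20.1899) (0, 20.8364) (0, 0) (11.5839, 0)]  |A|=406.6565
5. ⊥bis P1·P4 via (21.78,8.565): [(24.7247, 15.2359) (25.8001, 17.672) (22.1301, 20.1899) (0, 20.8364) (0, 0) (11.5839, 0)]  |A|=405.6339
6. ⊥bis P1·P5 via (10.865,28.06): [(24.7247, 15.2359) (25.8001, 17.672) (22.1301, 20.1899) (0, 20.8364) (0, 0) (11.5839, 0)]  |A|=405.6339
7. ⊥bis P1·P6 via (35.245,14.24): [(24.7247, 15.2359) (25.8001, 17.672) (22.1301, 20.1899) (0, 20.8364) (0, 0) (11.5839, 0)]  |A|=405.6339
8. canonical 6-gon: [(24.7247, 15.2359) (25.8001, 17.672) (22.1301, 20.1899) (0, 20.8364) (0, 0) (11.5839, 0)]
9. shoelace: 405.6339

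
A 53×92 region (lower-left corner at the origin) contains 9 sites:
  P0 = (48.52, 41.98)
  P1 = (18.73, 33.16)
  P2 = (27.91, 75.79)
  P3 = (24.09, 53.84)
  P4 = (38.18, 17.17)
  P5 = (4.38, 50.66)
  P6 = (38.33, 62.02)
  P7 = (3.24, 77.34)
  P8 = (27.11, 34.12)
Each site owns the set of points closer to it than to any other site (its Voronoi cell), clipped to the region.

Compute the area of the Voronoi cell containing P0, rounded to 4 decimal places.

Area of P0's cell: 377.0597

1. box [0,53]×[0,92]: [(0, 0) (53, 0) (53, 92) (0, 92)]
2. ⊥bis P0·P1 via (33.625,37.57): [(44.7484, 0) (53, 0) (53, 92) (17.5098, 92)]  |A|=2012.122
3. ⊥bis P0·P2 via (38.215,58.885): [(28.9808, 53.256) (44.7484, 0) (53, 0) (53, 67.8977)]  |A|=1035.1461
4. ⊥bis P0·P3 via (36.305,47.91): [(43.0697, 61.8443) (32.7386, 40.5638) (44.7484, 0) (53, 0) (53, 67.8977)]  |A|=929.5998
5. ⊥bis P0·P4 via (43.35,29.575): [(43.0697, 61.8443) (32.7386, 40.5638) (34.9564, 33.0732) (53, 25.5532) (53, 67.8977)]  |A|=562.6111
6. ⊥bis P0·P5 via (26.45,46.32): [(43.0697, 61.8443) (32.7386, 40.5638) (34.9564, 33.0732) (53, 25.5532) (53, 67.8977)]  |A|=562.6111
7. ⊥bis P0·P6 via (43.425,52): [(36.6077, 48.5335) (32.7386, 40.5638) (34.9564, 33.0732) (53, 25.5532) (53, 56.8687)]  |A|=425.6841
8. ⊥bis P0·P7 via (25.88,59.66): [(36.6077, 48.5335) (32.7386, 40.5638) (34.9564, 33.0732) (53, 25.5532) (53, 56.8687)]  |A|=425.6841
9. ⊥bis P0·P8 via (37.815,38.05): [(36.6077, 48.5335) (35.1037, 45.4354) (40.4885, 30.7676) (53, 25.5532) (53, 56.8687)]  |A|=377.0597
10. canonical 5-gon: [(36.6077, 48.5335) (35.1037, 45.4354) (40.4885, 30.7676) (53, 25.5532) (53, 56.8687)]
11. shoelace: 377.0597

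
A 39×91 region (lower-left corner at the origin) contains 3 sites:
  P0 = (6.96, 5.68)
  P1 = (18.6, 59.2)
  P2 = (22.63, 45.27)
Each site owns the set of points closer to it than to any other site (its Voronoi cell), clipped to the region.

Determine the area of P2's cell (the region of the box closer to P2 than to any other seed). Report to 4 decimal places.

Area of P2's cell: 1103.6882

1. box [0,39]×[0,91]: [(0, 0) (39, 0) (39, 91) (0, 91)]
2. ⊥bis P2·P0 via (14.795,25.475): [(0, 31.331) (39, 15.8945) (39, 91) (0, 91)]  |A|=2628.1036
3. ⊥bis P2·P1 via (20.615,52.235): [(0, 46.271) (0, 31.331) (39, 15.8945) (39, 57.5538)]  |A|=1103.6882
4. canonical 4-gon: [(0, 46.271) (0, 31.331) (39, 15.8945) (39, 57.5538)]
5. shoelace: 1103.6882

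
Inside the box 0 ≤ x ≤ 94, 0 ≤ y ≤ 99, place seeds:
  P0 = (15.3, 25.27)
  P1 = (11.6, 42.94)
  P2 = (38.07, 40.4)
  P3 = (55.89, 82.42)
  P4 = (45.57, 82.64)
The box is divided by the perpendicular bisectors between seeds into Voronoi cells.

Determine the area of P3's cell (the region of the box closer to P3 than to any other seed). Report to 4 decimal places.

1. box [0,94]×[0,99]: [(0, 0) (94, 0) (94, 99) (0, 99)]
2. ⊥bis P3·P0 via (35.595,53.845): [(0, 79.1259) (94, 12.3637) (94, 99) (0, 99)]  |A|=5005.9929
3. ⊥bis P3·P1 via (33.745,62.68): [(52.0179, 42.1809) (94, 12.3637) (94, 99) (1.3694, 99)]  |A|=4450.1827
4. ⊥bis P3·P2 via (46.98,61.41): [(27.5211, 69.6622) (94, 41.4696) (94, 99) (1.3694, 99)]  |A|=3271.068
5. ⊥bis P3·P4 via (50.73,82.53): [(50.2502, 60.0232) (94, 41.4696) (94, 99) (51.0811, 99)]  |A|=2094.8935
6. canonical 4-gon: [(50.2502, 60.0232) (94, 41.4696) (94, 99) (51.0811, 99)]
7. shoelace: 2094.8935

Area of P3's cell: 2094.8935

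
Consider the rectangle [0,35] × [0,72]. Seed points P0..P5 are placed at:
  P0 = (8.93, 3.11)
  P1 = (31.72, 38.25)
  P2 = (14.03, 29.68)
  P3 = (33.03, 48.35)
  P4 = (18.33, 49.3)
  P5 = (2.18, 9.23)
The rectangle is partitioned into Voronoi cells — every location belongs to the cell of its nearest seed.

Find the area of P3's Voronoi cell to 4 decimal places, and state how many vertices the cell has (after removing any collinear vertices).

Area of P3's cell: 248.3642 (4 vertices)

1. box [0,35]×[0,72]: [(0, 0) (35, 0) (35, 72) (0, 72)]
2. ⊥bis P3·P0 via (20.98,25.73): [(0, 36.9063) (35, 18.2613) (35, 72) (0, 72)]  |A|=1554.5654
3. ⊥bis P3·P1 via (32.375,43.3): [(0, 47.4991) (35, 42.9595) (35, 72) (0, 72)]  |A|=936.9734
4. ⊥bis P3·P2 via (23.53,39.015): [(0, 62.9609) (17.4124, 45.2407) (35, 42.9595) (35, 72) (0, 72)]  |A|=802.3598
5. ⊥bis P3·P4 via (25.68,48.825): [(25.3816, 44.2071) (35, 42.9595) (35, 72) (27.1777, 72)]  |A|=248.3642
6. ⊥bis P3·P5 via (17.605,28.79): [(25.3816, 44.2071) (35, 42.9595) (35, 72) (27.1777, 72)]  |A|=248.3642
7. canonical 4-gon: [(25.3816, 44.2071) (35, 42.9595) (35, 72) (27.1777, 72)]
8. shoelace: 248.3642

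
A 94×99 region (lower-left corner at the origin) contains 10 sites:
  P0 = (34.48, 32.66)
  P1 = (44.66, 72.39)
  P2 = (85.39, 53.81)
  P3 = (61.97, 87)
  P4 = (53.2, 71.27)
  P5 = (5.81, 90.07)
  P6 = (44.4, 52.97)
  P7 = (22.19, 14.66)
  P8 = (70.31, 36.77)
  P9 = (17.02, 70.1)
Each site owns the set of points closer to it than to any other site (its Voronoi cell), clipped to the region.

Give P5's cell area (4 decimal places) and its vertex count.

1. box [0,94]×[0,99]: [(0, 0) (94, 0) (94, 99) (0, 99)]
2. ⊥bis P5·P0 via (20.145,61.365): [(0, 51.3048) (94, 98.2475) (94, 99) (0, 99)]  |A|=2277.044
3. ⊥bis P5·P1 via (25.235,81.23): [(0, 51.3048) (15.033, 58.8121) (33.3218, 99) (0, 99)]  |A|=1028.0679
4. ⊥bis P5·P2 via (45.6,71.94): [(0, 51.3048) (15.033, 58.8121) (33.3218, 99) (0, 99)]  |A|=1028.0679
5. ⊥bis P5·P3 via (33.89,88.535): [(0, 51.3048) (15.033, 58.8121) (33.3218, 99) (0, 99)]  |A|=1028.0679
6. ⊥bis P5·P4 via (29.505,80.67): [(0, 51.3048) (15.033, 58.8121) (33.3218, 99) (0, 99)]  |A|=1028.0679
7. ⊥bis P5·P6 via (25.105,71.52): [(0, 51.3048) (10.9067, 56.7515) (16.9612, 63.0491) (33.3218, 99) (0, 99)]  |A|=1021.3131
8. ⊥bis P5·P7 via (14,52.365): [(0, 51.3048) (10.9067, 56.7515) (16.9612, 63.0491) (33.3218, 99) (0, 99)]  |A|=1021.3131
9. ⊥bis P5·P8 via (38.06,63.42): [(0, 51.3048) (10.9067, 56.7515) (16.9612, 63.0491) (33.3218, 99) (0, 99)]  |A|=1021.3131
10. ⊥bis P5·P9 via (11.415,80.085): [(0, 73.6773) (29.2769, 90.1116) (33.3218, 99) (0, 99)]  |A|=518.7736
11. canonical 4-gon: [(0, 73.6773) (29.2769, 90.1116) (33.3218, 99) (0, 99)]
12. shoelace: 518.7736

Area of P5's cell: 518.7736 (4 vertices)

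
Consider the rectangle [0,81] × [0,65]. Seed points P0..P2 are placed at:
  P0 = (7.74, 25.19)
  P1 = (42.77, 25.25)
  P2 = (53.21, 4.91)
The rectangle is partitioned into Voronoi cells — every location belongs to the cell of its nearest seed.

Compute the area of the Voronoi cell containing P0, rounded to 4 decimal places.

1. box [0,81]×[0,65]: [(0, 0) (81, 0) (81, 65) (0, 65)]
2. ⊥bis P0·P1 via (25.255,25.22): [(0, 0) (25.2982, 0) (25.1869, 65) (0, 65)]  |A|=1640.7645
3. ⊥bis P0·P2 via (30.475,15.05): [(0, 0) (23.7626, 0) (25.2923, 3.4299) (25.1869, 65) (0, 65)]  |A|=1638.131
4. canonical 5-gon: [(0, 0) (23.7626, 0) (25.2923, 3.4299) (25.1869, 65) (0, 65)]
5. shoelace: 1638.131

Area of P0's cell: 1638.1310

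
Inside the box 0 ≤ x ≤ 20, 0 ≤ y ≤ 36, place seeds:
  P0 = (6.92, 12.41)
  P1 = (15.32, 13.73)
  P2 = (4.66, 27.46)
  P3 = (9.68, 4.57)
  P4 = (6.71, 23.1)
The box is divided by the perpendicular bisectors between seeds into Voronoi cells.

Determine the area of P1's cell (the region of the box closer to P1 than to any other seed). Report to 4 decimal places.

1. box [0,20]×[0,36]: [(0, 0) (20, 0) (20, 36) (0, 36)]
2. ⊥bis P1·P0 via (11.12,13.07): [(13.1739, 0) (20, 0) (20, 36) (7.5167, 36)]  |A|=347.5697
3. ⊥bis P1·P2 via (9.99,20.595): [(9.9432, 20.5587) (13.1739, 0) (20, 0) (20, 28.3668)]  |A|=212.8076
4. ⊥bis P1·P3 via (12.5,9.15): [(9.9432, 20.5587) (11.6542, 9.6708) (20, 4.5321) (20, 28.3668)]  |A|=160.8884
5. ⊥bis P1·P4 via (11.015,18.415): [(10.3728, 17.8249) (11.6542, 9.6708) (20, 4.5321) (20, 26.6712)]  |A|=137.303
6. canonical 4-gon: [(10.3728, 17.8249) (11.6542, 9.6708) (20, 4.5321) (20, 26.6712)]
7. shoelace: 137.303

Area of P1's cell: 137.3030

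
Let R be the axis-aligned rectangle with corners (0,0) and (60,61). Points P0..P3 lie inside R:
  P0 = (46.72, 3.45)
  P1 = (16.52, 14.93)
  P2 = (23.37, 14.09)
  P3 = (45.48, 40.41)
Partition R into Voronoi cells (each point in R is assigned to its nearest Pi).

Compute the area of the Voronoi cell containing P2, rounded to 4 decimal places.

1. box [0,60]×[0,61]: [(0, 0) (60, 0) (60, 61) (0, 61)]
2. ⊥bis P2·P0 via (35.045,8.77): [(0, 0) (31.0487, 0) (58.8449, 61) (0, 61)]  |A|=2741.7552
3. ⊥bis P2·P1 via (19.945,14.51): [(18.1657, 0) (31.0487, 0) (58.8449, 61) (25.646, 61)]  |A|=1405.5004
4. ⊥bis P2·P3 via (34.425,27.25): [(22.7137, 37.088) (18.1657, 0) (31.0487, 0) (40.9631, 21.7577)]  |A|=513.4322
5. canonical 4-gon: [(22.7137, 37.088) (18.1657, 0) (31.0487, 0) (40.9631, 21.7577)]
6. shoelace: 513.4322

Area of P2's cell: 513.4322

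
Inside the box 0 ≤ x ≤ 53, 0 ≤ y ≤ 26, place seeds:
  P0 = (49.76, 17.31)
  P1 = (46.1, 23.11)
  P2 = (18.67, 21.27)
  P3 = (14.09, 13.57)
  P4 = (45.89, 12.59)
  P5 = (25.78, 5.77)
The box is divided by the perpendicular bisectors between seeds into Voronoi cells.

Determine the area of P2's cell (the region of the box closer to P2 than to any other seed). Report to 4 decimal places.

1. box [0,53]×[0,26]: [(0, 0) (53, 0) (53, 26) (0, 26)]
2. ⊥bis P2·P0 via (34.215,19.29): [(0, 0) (31.758, 0) (35.0697, 26) (0, 26)]  |A|=868.7596
3. ⊥bis P2·P1 via (32.385,22.19): [(0, 0) (31.758, 0) (33.1437, 10.8793) (32.1294, 26) (0, 26)]  |A|=846.5304
4. ⊥bis P2·P3 via (16.38,17.42): [(32.7375, 7.6904) (33.1437, 10.8793) (32.1294, 26) (1.9551, 26)]  |A|=280.9271
5. ⊥bis P2·P4 via (32.28,16.93): [(29.8764, 9.3923) (32.6583, 18.1162) (32.1294, 26) (1.9551, 26)]  |A|=263.8358
6. ⊥bis P2·P5 via (22.225,13.52): [(22.6269, 13.7043) (32.6459, 18.3002) (32.1294, 26) (1.9551, 26)]  |A|=225.266
7. canonical 4-gon: [(22.6269, 13.7043) (32.6459, 18.3002) (32.1294, 26) (1.9551, 26)]
8. shoelace: 225.266

Area of P2's cell: 225.2660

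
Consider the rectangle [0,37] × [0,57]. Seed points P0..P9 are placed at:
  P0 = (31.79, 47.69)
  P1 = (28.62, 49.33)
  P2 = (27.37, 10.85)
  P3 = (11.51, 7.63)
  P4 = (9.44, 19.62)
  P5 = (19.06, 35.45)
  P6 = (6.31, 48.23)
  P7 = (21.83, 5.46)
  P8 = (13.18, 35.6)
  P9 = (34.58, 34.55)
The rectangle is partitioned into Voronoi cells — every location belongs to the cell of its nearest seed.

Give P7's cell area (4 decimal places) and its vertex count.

Area of P7's cell: 125.6057 (3 vertices)

1. box [0,37]×[0,57]: [(0, 0) (37, 0) (37, 57) (0, 57)]
2. ⊥bis P7·P0 via (26.81,26.575): [(0, 32.8982) (0, 0) (37, 0) (37, 24.1717)]  |A|=1055.7922
3. ⊥bis P7·P1 via (25.225,27.395): [(19.7218, 28.2468) (0, 31.2992) (0, 0) (37, 0) (37, 24.1717)]  |A|=1040.025
4. ⊥bis P7·P2 via (24.6,8.155): [(2.4516, 30.9198) (0, 31.2992) (0, 0) (32.5342, 0)]  |A|=541.3416
5. ⊥bis P7·P3 via (16.67,6.545): [(18.3577, 14.5711) (15.2938, 0) (32.5342, 0)]  |A|=125.6057
6. ⊥bis P7·P4 via (15.635,12.54): [(18.3577, 14.5711) (15.2938, 0) (32.5342, 0)]  |A|=125.6057
7. ⊥bis P7·P5 via (20.445,20.455): [(18.3577, 14.5711) (15.2938, 0) (32.5342, 0)]  |A|=125.6057
8. ⊥bis P7·P6 via (14.07,26.845): [(18.3577, 14.5711) (15.2938, 0) (32.5342, 0)]  |A|=125.6057
9. ⊥bis P7·P8 via (17.505,20.53): [(18.3577, 14.5711) (15.2938, 0) (32.5342, 0)]  |A|=125.6057
10. ⊥bis P7·P9 via (28.205,20.005): [(18.3577, 14.5711) (15.2938, 0) (32.5342, 0)]  |A|=125.6057
11. canonical 3-gon: [(18.3577, 14.5711) (15.2938, 0) (32.5342, 0)]
12. shoelace: 125.6057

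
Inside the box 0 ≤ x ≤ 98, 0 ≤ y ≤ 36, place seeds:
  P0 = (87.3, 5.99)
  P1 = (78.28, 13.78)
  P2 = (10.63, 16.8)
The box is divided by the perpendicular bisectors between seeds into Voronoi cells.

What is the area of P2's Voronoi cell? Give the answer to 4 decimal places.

1. box [0,98]×[0,36]: [(0, 0) (98, 0) (98, 36) (0, 36)]
2. ⊥bis P2·P0 via (48.965,11.395): [(0, 0) (47.3584, 0) (52.4342, 36) (0, 36)]  |A|=1796.2655
3. ⊥bis P2·P1 via (44.455,15.29): [(0, 0) (43.7724, 0) (45.3795, 36) (0, 36)]  |A|=1604.7352
4. canonical 4-gon: [(0, 0) (43.7724, 0) (45.3795, 36) (0, 36)]
5. shoelace: 1604.7352

Area of P2's cell: 1604.7352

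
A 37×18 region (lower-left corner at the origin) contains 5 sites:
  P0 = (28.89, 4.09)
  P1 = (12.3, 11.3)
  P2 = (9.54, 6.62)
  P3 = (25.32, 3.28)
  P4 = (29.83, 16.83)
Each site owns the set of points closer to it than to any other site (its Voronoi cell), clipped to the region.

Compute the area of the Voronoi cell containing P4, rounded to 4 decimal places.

1. box [0,37]×[0,18]: [(0, 0) (37, 0) (37, 18) (0, 18)]
2. ⊥bis P4·P0 via (29.36,10.46): [(0, 12.6263) (37, 9.8963) (37, 18) (0, 18)]  |A|=249.3324
3. ⊥bis P4·P1 via (21.065,14.065): [(22.0317, 11.0007) (37, 9.8963) (37, 18) (19.8237, 18)]  |A|=120.7606
4. ⊥bis P4·P2 via (19.685,11.725): [(22.0317, 11.0007) (37, 9.8963) (37, 18) (19.8237, 18)]  |A|=120.7606
5. ⊥bis P4·P3 via (27.575,10.055): [(21.7147, 12.0056) (25.5033, 10.7446) (37, 9.8963) (37, 18) (19.8237, 18)]  |A|=119.057
6. canonical 5-gon: [(21.7147, 12.0056) (25.5033, 10.7446) (37, 9.8963) (37, 18) (19.8237, 18)]
7. shoelace: 119.057

Area of P4's cell: 119.0570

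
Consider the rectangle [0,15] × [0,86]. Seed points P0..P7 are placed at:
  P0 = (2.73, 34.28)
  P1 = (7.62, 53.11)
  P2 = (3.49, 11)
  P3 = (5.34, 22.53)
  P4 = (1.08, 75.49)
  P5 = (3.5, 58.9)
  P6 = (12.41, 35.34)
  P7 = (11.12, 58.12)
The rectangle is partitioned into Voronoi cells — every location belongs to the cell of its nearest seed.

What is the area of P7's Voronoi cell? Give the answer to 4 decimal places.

1. box [0,15]×[0,86]: [(0, 0) (15, 0) (15, 86) (0, 86)]
2. ⊥bis P7·P0 via (6.925,46.2): [(0, 48.6371) (15, 43.3582) (15, 86) (0, 86)]  |A|=600.0354
3. ⊥bis P7·P1 via (9.37,55.615): [(0, 62.1609) (15, 51.6819) (15, 86) (0, 86)]  |A|=436.1792
4. ⊥bis P7·P2 via (7.305,34.56): [(0, 62.1609) (15, 51.6819) (15, 86) (0, 86)]  |A|=436.1792
5. ⊥bis P7·P3 via (8.23,40.325): [(0, 62.1609) (15, 51.6819) (15, 86) (0, 86)]  |A|=436.1792
6. ⊥bis P7·P4 via (6.1,66.805): [(0, 63.2792) (0, 62.1609) (15, 51.6819) (15, 71.9493)]  |A|=160.3924
7. ⊥bis P7·P5 via (7.31,58.51): [(8.2886, 68.07) (7.1709, 57.1513) (15, 51.6819) (15, 71.9493)]  |A|=113.8098
8. ⊥bis P7·P6 via (11.765,46.73): [(8.2886, 68.07) (7.1709, 57.1513) (15, 51.6819) (15, 71.9493)]  |A|=113.8098
9. canonical 4-gon: [(8.2886, 68.07) (7.1709, 57.1513) (15, 51.6819) (15, 71.9493)]
10. shoelace: 113.8098

Area of P7's cell: 113.8098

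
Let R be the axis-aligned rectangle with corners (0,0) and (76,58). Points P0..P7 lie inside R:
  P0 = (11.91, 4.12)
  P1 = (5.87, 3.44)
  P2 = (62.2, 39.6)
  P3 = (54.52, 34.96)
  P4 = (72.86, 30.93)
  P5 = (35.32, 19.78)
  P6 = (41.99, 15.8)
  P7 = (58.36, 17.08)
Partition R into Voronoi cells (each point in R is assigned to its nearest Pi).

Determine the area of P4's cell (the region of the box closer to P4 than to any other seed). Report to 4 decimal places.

Area of P4's cell: 231.6501

1. box [0,76]×[0,58]: [(0, 0) (76, 0) (76, 58) (0, 58)]
2. ⊥bis P4·P0 via (42.385,17.525): [(50.0937, 0) (76, 0) (76, 58) (24.5813, 58)]  |A|=2242.4246
3. ⊥bis P4·P1 via (39.365,17.185): [(50.0937, 0) (76, 0) (76, 58) (24.5813, 58)]  |A|=2242.4246
4. ⊥bis P4·P2 via (67.53,35.265): [(46.1466, 8.9735) (50.0937, 0) (76, 0) (76, 45.6791)]  |A|=798.074
5. ⊥bis P4·P3 via (63.69,32.945): [(62.967, 29.6546) (56.4507, 0) (76, 0) (76, 45.6791)]  |A|=587.5317
6. ⊥bis P4·P5 via (54.09,25.355): [(62.967, 29.6546) (58.6492, 10.005) (61.6209, 0) (76, 0) (76, 45.6791)]  |A|=561.6681
7. ⊥bis P4·P6 via (57.425,23.365): [(62.967, 29.6546) (60.2972, 17.5048) (68.8767, 0) (76, 0) (76, 45.6791)]  |A|=478.7749
8. ⊥bis P4·P7 via (65.61,24.005): [(62.967, 29.6546) (62.452, 27.3112) (76, 13.1274) (76, 45.6791)]  |A|=231.6501
9. canonical 4-gon: [(62.967, 29.6546) (62.452, 27.3112) (76, 13.1274) (76, 45.6791)]
10. shoelace: 231.6501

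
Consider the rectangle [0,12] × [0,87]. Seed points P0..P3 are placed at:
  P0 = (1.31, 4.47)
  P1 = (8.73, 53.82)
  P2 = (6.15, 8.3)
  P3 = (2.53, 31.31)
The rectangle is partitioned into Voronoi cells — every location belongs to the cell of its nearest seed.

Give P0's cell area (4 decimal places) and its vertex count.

1. box [0,12]×[0,87]: [(0, 0) (12, 0) (12, 87) (0, 87)]
2. ⊥bis P0·P1 via (5.02,29.145): [(0, 29.8998) (0, 0) (12, 0) (12, 28.0955)]  |A|=347.9718
3. ⊥bis P0·P2 via (3.73,6.385): [(0, 11.0986) (0, 0) (8.7826, 0)]  |A|=48.7374
4. ⊥bis P0·P3 via (1.92,17.89): [(0, 11.0986) (0, 0) (8.7826, 0)]  |A|=48.7374
5. canonical 3-gon: [(0, 11.0986) (0, 0) (8.7826, 0)]
6. shoelace: 48.7374

Area of P0's cell: 48.7374 (3 vertices)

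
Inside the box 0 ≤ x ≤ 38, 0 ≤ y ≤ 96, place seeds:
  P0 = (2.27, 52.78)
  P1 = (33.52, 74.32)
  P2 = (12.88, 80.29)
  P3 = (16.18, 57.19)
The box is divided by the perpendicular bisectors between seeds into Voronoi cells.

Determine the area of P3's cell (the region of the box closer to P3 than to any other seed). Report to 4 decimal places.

1. box [0,38]×[0,96]: [(0, 0) (38, 0) (38, 96) (0, 96)]
2. ⊥bis P3·P0 via (9.225,54.985): [(0, 84.0824) (26.6573, 0) (38, 0) (38, 96) (0, 96)]  |A|=2527.2928
3. ⊥bis P3·P1 via (24.85,65.755): [(0, 90.9096) (0, 84.0824) (26.6573, 0) (38, 0) (38, 52.4438)]  |A|=1603.008
4. ⊥bis P3·P2 via (14.53,68.74): [(20.9895, 69.6628) (5.283, 67.419) (26.6573, 0) (38, 0) (38, 52.4438)]  |A|=1394.5683
5. canonical 5-gon: [(20.9895, 69.6628) (5.283, 67.419) (26.6573, 0) (38, 0) (38, 52.4438)]
6. shoelace: 1394.5683

Area of P3's cell: 1394.5683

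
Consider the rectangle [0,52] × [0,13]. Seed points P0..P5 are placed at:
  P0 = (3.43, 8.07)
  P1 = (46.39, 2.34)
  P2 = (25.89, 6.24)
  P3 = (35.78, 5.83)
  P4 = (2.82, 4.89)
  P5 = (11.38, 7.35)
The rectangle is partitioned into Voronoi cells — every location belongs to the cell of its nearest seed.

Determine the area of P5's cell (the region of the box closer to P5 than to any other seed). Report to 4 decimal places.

Area of P5's cell: 140.9943

1. box [0,52]×[0,13]: [(0, 0) (52, 0) (52, 13) (0, 13)]
2. ⊥bis P5·P0 via (7.405,7.71): [(6.7067, 0) (52, 0) (52, 13) (7.8841, 13)]  |A|=581.1596
3. ⊥bis P5·P1 via (28.885,4.845): [(6.7067, 0) (28.1917, 0) (30.052, 13) (7.8841, 13)]  |A|=283.7434
4. ⊥bis P5·P2 via (18.635,6.795): [(6.7067, 0) (18.1152, 0) (19.1097, 13) (7.8841, 13)]  |A|=147.1212
5. ⊥bis P5·P3 via (23.58,6.59): [(6.7067, 0) (18.1152, 0) (19.1097, 13) (7.8841, 13)]  |A|=147.1212
6. ⊥bis P5·P4 via (7.1,6.12): [(7.2224, 5.694) (8.8588, 0) (18.1152, 0) (19.1097, 13) (7.8841, 13)]  |A|=140.9943
7. canonical 5-gon: [(7.2224, 5.694) (8.8588, 0) (18.1152, 0) (19.1097, 13) (7.8841, 13)]
8. shoelace: 140.9943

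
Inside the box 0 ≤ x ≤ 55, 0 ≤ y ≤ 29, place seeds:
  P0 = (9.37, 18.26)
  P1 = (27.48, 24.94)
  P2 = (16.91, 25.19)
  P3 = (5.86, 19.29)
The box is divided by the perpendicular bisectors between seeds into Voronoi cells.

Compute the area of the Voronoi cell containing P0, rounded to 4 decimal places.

Area of P0's cell: 355.3466

1. box [0,55]×[0,29]: [(0, 0) (55, 0) (55, 29) (0, 29)]
2. ⊥bis P0·P1 via (18.425,21.6): [(0, 0) (26.3923, 0) (15.6955, 29) (0, 29)]  |A|=610.2727
3. ⊥bis P0·P2 via (13.14,21.725): [(0, 0) (26.3923, 0) (21.8908, 12.2039) (6.4536, 29) (0, 29)]  |A|=532.6588
4. ⊥bis P0·P3 via (7.615,18.775): [(2.1055, 0) (26.3923, 0) (21.8908, 12.2039) (9.6083, 25.5676)]  |A|=355.3466
5. canonical 4-gon: [(2.1055, 0) (26.3923, 0) (21.8908, 12.2039) (9.6083, 25.5676)]
6. shoelace: 355.3466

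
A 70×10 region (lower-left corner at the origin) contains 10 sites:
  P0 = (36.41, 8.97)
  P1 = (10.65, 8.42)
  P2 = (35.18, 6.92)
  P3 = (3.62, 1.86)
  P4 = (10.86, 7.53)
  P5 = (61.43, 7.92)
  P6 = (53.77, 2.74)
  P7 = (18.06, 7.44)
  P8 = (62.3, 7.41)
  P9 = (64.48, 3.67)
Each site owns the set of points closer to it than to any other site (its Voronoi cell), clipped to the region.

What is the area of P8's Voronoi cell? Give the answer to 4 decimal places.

1. box [0,70]×[0,10]: [(0, 0) (70, 0) (70, 10) (0, 10)]
2. ⊥bis P8·P0 via (49.355,8.19): [(48.8615, 0) (70, 0) (70, 10) (49.4641, 10)]  |A|=208.3721
3. ⊥bis P8·P1 via (36.475,7.915): [(48.8615, 0) (70, 0) (70, 10) (49.4641, 10)]  |A|=208.3721
4. ⊥bis P8·P2 via (48.74,7.165): [(48.8676, 0.1014) (48.8695, 0) (70, 0) (70, 10) (49.4641, 10)]  |A|=208.3717
5. ⊥bis P8·P3 via (32.96,4.635): [(48.8676, 0.1014) (48.8695, 0) (70, 0) (70, 10) (49.4641, 10)]  |A|=208.3717
6. ⊥bis P8·P4 via (36.58,7.47): [(48.8676, 0.1014) (48.8695, 0) (70, 0) (70, 10) (49.4641, 10)]  |A|=208.3717
7. ⊥bis P8·P5 via (61.865,7.665): [(57.3717, 0) (70, 0) (70, 10) (63.2338, 10)]  |A|=96.9724
8. ⊥bis P8·P6 via (58.035,5.075): [(59.1514, 3.0359) (60.8135, 0) (70, 0) (70, 10) (63.2338, 10)]  |A|=91.7481
9. ⊥bis P8·P7 via (40.18,7.425): [(59.1514, 3.0359) (60.8135, 0) (70, 0) (70, 10) (63.2338, 10)]  |A|=91.7481
10. ⊥bis P8·P9 via (63.39,5.54): [(59.1812, 3.0867) (70, 9.3929) (70, 10) (63.2338, 10)]  |A|=26.6724
11. canonical 4-gon: [(59.1812, 3.0867) (70, 9.3929) (70, 10) (63.2338, 10)]
12. shoelace: 26.6724

Area of P8's cell: 26.6724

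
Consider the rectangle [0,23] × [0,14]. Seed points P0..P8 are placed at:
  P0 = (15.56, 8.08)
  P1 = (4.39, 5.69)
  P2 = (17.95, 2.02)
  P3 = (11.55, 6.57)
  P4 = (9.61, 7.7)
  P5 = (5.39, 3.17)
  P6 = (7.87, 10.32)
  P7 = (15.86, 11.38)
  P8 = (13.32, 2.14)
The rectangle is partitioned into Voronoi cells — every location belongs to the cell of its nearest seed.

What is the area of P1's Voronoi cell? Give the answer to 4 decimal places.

1. box [0,23]×[0,14]: [(0, 0) (23, 0) (23, 14) (0, 14)]
2. ⊥bis P1·P0 via (9.975,6.885): [(0, 0) (11.4482, 0) (8.4526, 14) (0, 14)]  |A|=139.3055
3. ⊥bis P1·P2 via (11.17,3.855): [(0, 0) (10.1266, 0) (10.8647, 2.7269) (8.4526, 14) (0, 14)]  |A|=137.5037
4. ⊥bis P1·P3 via (7.97,6.13): [(0, 0) (8.7234, 0) (7.0027, 14) (0, 14)]  |A|=110.083
5. ⊥bis P1·P4 via (7,6.695): [(0, 0) (8.7234, 0) (8.3228, 3.2598) (4.1872, 14) (0, 14)]  |A|=94.963
6. ⊥bis P1·P5 via (4.89,4.43): [(0, 2.4895) (7.4769, 5.4565) (4.1872, 14) (0, 14)]  |A|=60.9176
7. ⊥bis P1·P6 via (6.13,8.005): [(0, 12.6124) (0, 2.4895) (7.4769, 5.4565) (6.6445, 7.6183)]  |A|=42.9472
8. ⊥bis P1·P7 via (10.125,8.535): [(0, 12.6124) (0, 2.4895) (7.4769, 5.4565) (6.6445, 7.6183)]  |A|=42.9472
9. ⊥bis P1·P8 via (8.855,3.915): [(0, 12.6124) (0, 2.4895) (7.4769, 5.4565) (6.6445, 7.6183)]  |A|=42.9472
10. canonical 4-gon: [(0, 12.6124) (0, 2.4895) (7.4769, 5.4565) (6.6445, 7.6183)]
11. shoelace: 42.9472

Area of P1's cell: 42.9472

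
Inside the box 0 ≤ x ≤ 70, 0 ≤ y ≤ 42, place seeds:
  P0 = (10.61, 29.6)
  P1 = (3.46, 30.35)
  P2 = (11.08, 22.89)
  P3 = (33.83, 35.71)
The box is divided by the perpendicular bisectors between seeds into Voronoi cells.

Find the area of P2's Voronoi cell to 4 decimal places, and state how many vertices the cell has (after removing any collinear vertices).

Area of P2's cell: 809.6565 (5 vertices)

1. box [0,70]×[0,42]: [(0, 0) (70, 0) (70, 42) (0, 42)]
2. ⊥bis P2·P0 via (10.845,26.245): [(0, 25.4854) (0, 0) (70, 0) (70, 30.3885)]  |A|=1955.5851
3. ⊥bis P2·P1 via (7.27,26.62): [(6.6126, 25.9485) (0, 19.1941) (0, 0) (70, 0) (70, 30.3885)]  |A|=1934.7841
4. ⊥bis P2·P3 via (22.455,29.3): [(23.6703, 27.1433) (6.6126, 25.9485) (0, 19.1941) (0, 0) (38.966, 0)]  |A|=809.6565
5. canonical 5-gon: [(23.6703, 27.1433) (6.6126, 25.9485) (0, 19.1941) (0, 0) (38.966, 0)]
6. shoelace: 809.6565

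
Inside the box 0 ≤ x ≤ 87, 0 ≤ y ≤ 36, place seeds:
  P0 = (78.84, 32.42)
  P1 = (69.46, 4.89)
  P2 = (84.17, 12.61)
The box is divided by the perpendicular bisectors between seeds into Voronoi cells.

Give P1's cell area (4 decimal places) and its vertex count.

Area of P1's cell: 2270.6392 (5 vertices)

1. box [0,87]×[0,36]: [(0, 0) (87, 0) (87, 36) (0, 36)]
2. ⊥bis P1·P0 via (74.15,18.655): [(0, 0) (87, 0) (87, 14.2768) (23.243, 36) (0, 36)]  |A|=2439.4954
3. ⊥bis P1·P2 via (76.815,8.75): [(0, 0) (81.4071, 0) (71.0651, 19.7061) (23.243, 36) (0, 36)]  |A|=2270.6392
4. canonical 5-gon: [(0, 0) (81.4071, 0) (71.0651, 19.7061) (23.243, 36) (0, 36)]
5. shoelace: 2270.6392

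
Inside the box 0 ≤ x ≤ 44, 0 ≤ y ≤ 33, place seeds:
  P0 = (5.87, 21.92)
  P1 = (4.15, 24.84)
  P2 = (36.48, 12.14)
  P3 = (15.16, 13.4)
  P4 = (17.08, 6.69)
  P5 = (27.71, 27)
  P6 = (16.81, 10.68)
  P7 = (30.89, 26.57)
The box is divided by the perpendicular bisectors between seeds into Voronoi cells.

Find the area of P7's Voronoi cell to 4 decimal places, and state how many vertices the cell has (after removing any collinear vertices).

Area of P7's cell: 187.0311 (4 vertices)

1. box [0,44]×[0,33]: [(0, 0) (44, 0) (44, 33) (0, 33)]
2. ⊥bis P7·P0 via (18.38,24.245): [(22.886, 0) (44, 0) (44, 33) (16.7529, 33)]  |A|=797.9592
3. ⊥bis P7·P1 via (17.52,25.705): [(17.2057, 30.5637) (22.886, 0) (44, 0) (44, 33) (17.048, 33)]  |A|=797.5996
4. ⊥bis P7·P2 via (33.685,19.355): [(17.2057, 30.5637) (20.2557, 14.1526) (44, 23.3509) (44, 33) (17.048, 33)]  |A|=370.9642
5. ⊥bis P7·P3 via (23.025,19.985): [(17.2057, 30.5637) (18.0724, 25.9004) (26.034, 16.3911) (44, 23.3509) (44, 33) (17.048, 33)]  |A|=334.5795
6. ⊥bis P7·P4 via (23.985,16.63): [(17.2057, 30.5637) (18.0724, 25.9004) (26.034, 16.3911) (44, 23.3509) (44, 33) (17.048, 33)]  |A|=334.5795
7. ⊥bis P7·P5 via (29.3,26.785): [(27.9974, 17.1517) (44, 23.3509) (44, 33) (30.1404, 33)]  |A|=187.0311
8. ⊥bis P7·P6 via (23.85,18.625): [(27.9974, 17.1517) (44, 23.3509) (44, 33) (30.1404, 33)]  |A|=187.0311
9. canonical 4-gon: [(27.9974, 17.1517) (44, 23.3509) (44, 33) (30.1404, 33)]
10. shoelace: 187.0311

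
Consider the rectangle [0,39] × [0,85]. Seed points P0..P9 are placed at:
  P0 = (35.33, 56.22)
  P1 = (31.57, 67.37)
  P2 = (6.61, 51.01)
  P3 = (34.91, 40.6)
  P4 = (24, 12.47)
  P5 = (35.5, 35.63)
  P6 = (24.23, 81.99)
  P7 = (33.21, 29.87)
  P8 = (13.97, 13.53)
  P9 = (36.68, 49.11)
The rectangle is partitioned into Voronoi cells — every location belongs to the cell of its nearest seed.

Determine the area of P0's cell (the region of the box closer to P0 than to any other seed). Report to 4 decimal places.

1. box [0,39]×[0,85]: [(0, 0) (39, 0) (39, 85) (0, 85)]
2. ⊥bis P0·P1 via (33.45,61.795): [(0, 50.515) (0, 0) (39, 0) (39, 63.6666)]  |A|=2226.5406
3. ⊥bis P0·P2 via (20.97,53.615): [(20.2911, 57.3576) (30.6961, 0) (39, 0) (39, 63.6666)]  |A|=833.7116
4. ⊥bis P0·P3 via (35.12,48.41): [(20.2911, 57.3576) (21.8495, 48.7668) (39, 48.3057) (39, 63.6666)]  |A|=217.0013
5. ⊥bis P0·P4 via (29.665,34.345): [(20.2911, 57.3576) (21.8495, 48.7668) (39, 48.3057) (39, 63.6666)]  |A|=217.0013
6. ⊥bis P0·P5 via (35.415,45.925): [(20.2911, 57.3576) (21.8495, 48.7668) (39, 48.3057) (39, 63.6666)]  |A|=217.0013
7. ⊥bis P0·P6 via (29.78,69.105): [(20.2911, 57.3576) (21.8495, 48.7668) (39, 48.3057) (39, 63.6666)]  |A|=217.0013
8. ⊥bis P0·P7 via (34.27,43.045): [(20.2911, 57.3576) (21.8495, 48.7668) (39, 48.3057) (39, 63.6666)]  |A|=217.0013
9. ⊥bis P0·P8 via (24.65,34.875): [(20.2911, 57.3576) (21.8495, 48.7668) (39, 48.3057) (39, 63.6666)]  |A|=217.0013
10. ⊥bis P0·P9 via (36.005,52.665): [(20.2911, 57.3576) (21.6372, 49.9369) (39, 53.2337) (39, 63.6666)]  |A|=164.2343
11. canonical 4-gon: [(20.2911, 57.3576) (21.6372, 49.9369) (39, 53.2337) (39, 63.6666)]
12. shoelace: 164.2343

Area of P0's cell: 164.2343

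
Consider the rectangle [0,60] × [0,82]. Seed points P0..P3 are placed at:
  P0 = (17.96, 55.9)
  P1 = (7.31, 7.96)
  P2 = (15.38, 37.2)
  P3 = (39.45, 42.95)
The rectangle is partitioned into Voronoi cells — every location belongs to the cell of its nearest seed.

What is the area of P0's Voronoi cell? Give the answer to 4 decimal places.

1. box [0,60]×[0,82]: [(0, 0) (60, 0) (60, 82) (0, 82)]
2. ⊥bis P0·P1 via (12.635,31.93): [(0, 34.7369) (60, 21.4077) (60, 82) (0, 82)]  |A|=3235.6609
3. ⊥bis P0·P2 via (16.67,46.55): [(0, 48.8499) (60, 40.5719) (60, 82) (0, 82)]  |A|=2237.3467
4. ⊥bis P0·P3 via (28.705,49.425): [(0, 48.8499) (26.1817, 45.2377) (48.3349, 82) (0, 82)]  |A|=1322.4137
5. canonical 4-gon: [(0, 48.8499) (26.1817, 45.2377) (48.3349, 82) (0, 82)]
6. shoelace: 1322.4137

Area of P0's cell: 1322.4137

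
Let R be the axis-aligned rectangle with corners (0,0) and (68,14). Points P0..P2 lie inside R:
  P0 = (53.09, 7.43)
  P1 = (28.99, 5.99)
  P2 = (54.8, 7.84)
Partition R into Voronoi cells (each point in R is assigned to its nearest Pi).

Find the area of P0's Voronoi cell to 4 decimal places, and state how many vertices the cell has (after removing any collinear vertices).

1. box [0,68]×[0,14]: [(0, 0) (68, 0) (68, 14) (0, 14)]
2. ⊥bis P0·P1 via (41.04,6.71): [(41.4409, 0) (68, 0) (68, 14) (40.6044, 14)]  |A|=377.6826
3. ⊥bis P0·P2 via (53.945,7.635): [(41.4409, 0) (55.7756, 0) (52.4189, 14) (40.6044, 14)]  |A|=183.0441
4. canonical 4-gon: [(41.4409, 0) (55.7756, 0) (52.4189, 14) (40.6044, 14)]
5. shoelace: 183.0441

Area of P0's cell: 183.0441 (4 vertices)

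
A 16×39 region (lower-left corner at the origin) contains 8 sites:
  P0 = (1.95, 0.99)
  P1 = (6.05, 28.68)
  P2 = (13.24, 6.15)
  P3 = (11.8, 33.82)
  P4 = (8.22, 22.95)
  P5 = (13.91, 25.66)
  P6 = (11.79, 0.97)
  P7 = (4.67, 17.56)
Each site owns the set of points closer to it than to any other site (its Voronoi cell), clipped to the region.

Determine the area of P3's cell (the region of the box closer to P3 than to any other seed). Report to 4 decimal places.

1. box [0,16]×[0,39]: [(0, 0) (16, 0) (16, 39) (0, 39)]
2. ⊥bis P3·P0 via (6.875,17.405): [(0, 19.4677) (16, 14.6672) (16, 39) (0, 39)]  |A|=350.9205
3. ⊥bis P3·P1 via (8.925,31.25): [(16, 23.3354) (16, 39) (1.9972, 39)]  |A|=109.6746
4. ⊥bis P3·P2 via (12.52,19.985): [(16, 23.3354) (16, 39) (1.9972, 39)]  |A|=109.6746
5. ⊥bis P3·P4 via (10.01,28.385): [(12.1019, 27.696) (16, 26.4122) (16, 39) (1.9972, 39)]  |A|=103.6777
6. ⊥bis P3·P5 via (12.855,29.74): [(10.7592, 29.1981) (16, 30.5532) (16, 39) (1.9972, 39)]  |A|=90.761
7. ⊥bis P3·P6 via (11.795,17.395): [(10.7592, 29.1981) (16, 30.5532) (16, 39) (1.9972, 39)]  |A|=90.761
8. ⊥bis P3·P7 via (8.235,25.69): [(10.7592, 29.1981) (16, 30.5532) (16, 39) (1.9972, 39)]  |A|=90.761
9. canonical 4-gon: [(10.7592, 29.1981) (16, 30.5532) (16, 39) (1.9972, 39)]
10. shoelace: 90.761

Area of P3's cell: 90.7610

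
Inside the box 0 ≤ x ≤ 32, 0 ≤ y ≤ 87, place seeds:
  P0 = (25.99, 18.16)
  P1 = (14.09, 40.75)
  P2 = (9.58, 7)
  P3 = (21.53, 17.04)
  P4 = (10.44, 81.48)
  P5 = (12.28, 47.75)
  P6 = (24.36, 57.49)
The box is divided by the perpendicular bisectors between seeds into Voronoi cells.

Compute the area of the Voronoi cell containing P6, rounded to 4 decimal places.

Area of P6's cell: 466.2246

1. box [0,32]×[0,87]: [(0, 0) (32, 0) (32, 87) (0, 87)]
2. ⊥bis P6·P0 via (25.175,37.825): [(0, 36.7816) (32, 38.1079) (32, 87) (0, 87)]  |A|=1585.768
3. ⊥bis P6·P1 via (19.225,49.12): [(0, 60.9145) (32, 41.2825) (32, 87) (0, 87)]  |A|=1148.8467
4. ⊥bis P6·P2 via (16.97,32.245): [(0, 60.9145) (32, 41.2825) (32, 87) (0, 87)]  |A|=1148.8467
5. ⊥bis P6·P3 via (22.945,37.265): [(0, 60.9145) (32, 41.2825) (32, 87) (0, 87)]  |A|=1148.8467
6. ⊥bis P6·P4 via (17.4,69.485): [(1.2781, 60.1304) (32, 41.2825) (32, 77.9565)]  |A|=563.347
7. ⊥bis P6·P5 via (18.32,52.62): [(8.7628, 64.4733) (23.0185, 46.7927) (32, 41.2825) (32, 77.9565)]  |A|=466.2246
8. canonical 4-gon: [(8.7628, 64.4733) (23.0185, 46.7927) (32, 41.2825) (32, 77.9565)]
9. shoelace: 466.2246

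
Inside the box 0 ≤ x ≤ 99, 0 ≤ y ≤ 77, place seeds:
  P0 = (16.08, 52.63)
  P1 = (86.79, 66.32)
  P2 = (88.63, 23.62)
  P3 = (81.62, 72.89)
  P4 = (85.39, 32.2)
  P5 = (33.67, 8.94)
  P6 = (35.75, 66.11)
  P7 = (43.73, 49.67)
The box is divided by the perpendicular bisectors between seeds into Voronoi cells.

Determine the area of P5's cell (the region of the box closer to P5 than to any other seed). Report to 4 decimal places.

1. box [0,99]×[0,77]: [(0, 0) (99, 0) (99, 77) (0, 77)]
2. ⊥bis P5·P0 via (24.875,30.785): [(0, 20.7701) (0, 0) (99, 0) (99, 60.6284)]  |A|=4029.2261
3. ⊥bis P5·P1 via (60.23,37.63): [(54.6673, 42.7797) (0, 20.7701) (0, 0) (99, 0) (99, 1.7384)]  |A|=2723.8498
4. ⊥bis P5·P2 via (61.15,16.28): [(54.1297, 42.5632) (0, 20.7701) (0, 0) (65.4984, 0)]  |A|=1956.0509
5. ⊥bis P5·P3 via (57.645,40.915): [(54.1297, 42.5632) (0, 20.7701) (0, 0) (65.4984, 0)]  |A|=1956.0509
6. ⊥bis P5·P4 via (59.53,20.57): [(60.6976, 17.9738) (50.3275, 41.0324) (0, 20.7701) (0, 0) (65.4984, 0)]  |A|=1904.2768
7. ⊥bis P5·P6 via (34.71,37.525): [(60.6976, 17.9738) (52.1909, 36.889) (41.0435, 37.2946) (0, 20.7701) (0, 0) (65.4984, 0)]  |A|=1881.5606
8. ⊥bis P5·P7 via (38.7,29.305): [(60.6976, 17.9738) (57.7136, 24.6088) (27.8532, 31.9841) (0, 20.7701) (0, 0) (65.4984, 0)]  |A|=1686.3065
9. canonical 6-gon: [(60.6976, 17.9738) (57.7136, 24.6088) (27.8532, 31.9841) (0, 20.7701) (0, 0) (65.4984, 0)]
10. shoelace: 1686.3065

Area of P5's cell: 1686.3065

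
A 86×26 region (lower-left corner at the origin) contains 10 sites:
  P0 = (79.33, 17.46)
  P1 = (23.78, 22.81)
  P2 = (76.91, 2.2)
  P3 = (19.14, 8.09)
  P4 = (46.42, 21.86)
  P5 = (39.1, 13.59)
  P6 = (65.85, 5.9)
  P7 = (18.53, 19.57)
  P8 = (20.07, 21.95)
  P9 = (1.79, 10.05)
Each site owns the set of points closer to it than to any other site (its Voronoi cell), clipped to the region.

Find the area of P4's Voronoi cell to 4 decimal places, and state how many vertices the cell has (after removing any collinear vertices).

Area of P4's cell: 268.1396 (5 vertices)

1. box [0,86]×[0,26]: [(0, 0) (86, 0) (86, 26) (0, 26)]
2. ⊥bis P4·P0 via (62.875,19.66): [(0, 0) (60.2465, 0) (63.7226, 26) (0, 26)]  |A|=1611.5989
3. ⊥bis P4·P1 via (35.1,22.335): [(34.1628, 0) (60.2465, 0) (63.7226, 26) (35.2538, 26)]  |A|=709.1832
4. ⊥bis P4·P2 via (61.665,12.03): [(34.1628, 0) (53.908, 0) (61.9046, 12.4015) (63.7226, 26) (35.2538, 26)]  |A|=669.88
5. ⊥bis P4·P3 via (32.78,14.975): [(34.6368, 11.2964) (40.3389, 0) (53.908, 0) (61.9046, 12.4015) (63.7226, 26) (35.2538, 26)]  |A|=634.9962
6. ⊥bis P4·P5 via (42.76,17.725): [(35.1878, 24.4274) (57.1337, 5.0025) (61.9046, 12.4015) (63.7226, 26) (35.2538, 26)]  |A|=342.4974
7. ⊥bis P4·P6 via (56.135,13.88): [(35.1878, 24.4274) (52.3331, 9.2516) (63.2623, 22.5569) (63.7226, 26) (35.2538, 26)]  |A|=268.1396
8. ⊥bis P4·P7 via (32.475,20.715): [(35.1878, 24.4274) (52.3331, 9.2516) (63.2623, 22.5569) (63.7226, 26) (35.2538, 26)]  |A|=268.1396
9. ⊥bis P4·P8 via (33.245,21.905): [(35.1878, 24.4274) (52.3331, 9.2516) (63.2623, 22.5569) (63.7226, 26) (35.2538, 26)]  |A|=268.1396
10. ⊥bis P4·P9 via (24.105,15.955): [(35.1878, 24.4274) (52.3331, 9.2516) (63.2623, 22.5569) (63.7226, 26) (35.2538, 26)]  |A|=268.1396
11. canonical 5-gon: [(35.1878, 24.4274) (52.3331, 9.2516) (63.2623, 22.5569) (63.7226, 26) (35.2538, 26)]
12. shoelace: 268.1396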